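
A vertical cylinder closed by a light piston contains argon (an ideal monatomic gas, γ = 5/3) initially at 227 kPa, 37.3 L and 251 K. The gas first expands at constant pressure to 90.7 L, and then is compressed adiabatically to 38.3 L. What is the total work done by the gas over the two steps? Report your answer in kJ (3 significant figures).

Step 1 (isobaric): W = PΔV = (227 kPa)(90.7 − 37.3 L) = 12122 J.
After step 1: P = 227 kPa, V = 90.7 L, T = 610.3 K.
Step 2 (adiabatic): W = (P₁V₁ − P₂V₂)/(γ−1) = (20589 − 36580)/0.667 = -23986 J.
W_total = 12122 − 23986 = -11864 J.

W_total ≈ -11.9 kJ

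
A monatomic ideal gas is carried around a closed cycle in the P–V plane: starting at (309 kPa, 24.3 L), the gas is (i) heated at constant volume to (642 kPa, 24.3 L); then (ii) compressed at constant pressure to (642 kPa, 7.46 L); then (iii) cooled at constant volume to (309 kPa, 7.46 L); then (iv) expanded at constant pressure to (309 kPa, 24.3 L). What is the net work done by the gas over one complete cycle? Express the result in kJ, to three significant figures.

Constant-volume legs do no work.
W(ii) = (642)(7.46 − 24.3) = -10811 J; W(iv) = (309)(24.3 − 7.46) = 5204 J.
W_net = -10811 + 5204 = -5608 J (the counter-clockwise enclosed area).

W_net ≈ -5.61 kJ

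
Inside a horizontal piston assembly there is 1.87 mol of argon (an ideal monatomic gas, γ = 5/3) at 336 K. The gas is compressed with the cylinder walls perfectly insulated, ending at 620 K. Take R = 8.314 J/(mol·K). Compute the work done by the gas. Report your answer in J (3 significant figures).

W ≈ -6620 J

Adiabatic ⇒ Q = 0, so W_by = −ΔU = nCᵥ(T₁ − T₂).
Cᵥ = 3R/2 = 12.47 J/(mol·K).
W = (1.87)(12.47)(336 − 620) = -6623 J.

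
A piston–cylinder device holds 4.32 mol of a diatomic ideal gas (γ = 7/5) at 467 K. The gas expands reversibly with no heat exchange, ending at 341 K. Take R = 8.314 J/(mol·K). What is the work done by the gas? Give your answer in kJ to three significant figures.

Adiabatic ⇒ Q = 0, so W_by = −ΔU = nCᵥ(T₁ − T₂).
Cᵥ = 5R/2 = 20.79 J/(mol·K).
W = (4.32)(20.79)(467 − 341) = 11314 J.

W ≈ 11.3 kJ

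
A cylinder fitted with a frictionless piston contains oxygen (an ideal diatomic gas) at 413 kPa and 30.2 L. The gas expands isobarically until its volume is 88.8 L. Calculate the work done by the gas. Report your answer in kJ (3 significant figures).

W ≈ 24.2 kJ

Isobaric: W = P ΔV.
W = (413 kPa)(88.8 − 30.2 L) = (413)(58.6) = 24202 J.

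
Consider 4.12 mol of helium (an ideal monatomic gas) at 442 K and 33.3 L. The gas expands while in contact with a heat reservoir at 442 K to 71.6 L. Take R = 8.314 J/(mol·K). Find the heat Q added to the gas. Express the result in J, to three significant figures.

Isothermal ⇒ ΔU = 0, so Q = W = nRT ln(V₂/V₁).
Q = (4.12)(8.314)(442) ln(71.6/33.3) = 15140 × 0.7655 = 11590 J.

Q ≈ 11600 J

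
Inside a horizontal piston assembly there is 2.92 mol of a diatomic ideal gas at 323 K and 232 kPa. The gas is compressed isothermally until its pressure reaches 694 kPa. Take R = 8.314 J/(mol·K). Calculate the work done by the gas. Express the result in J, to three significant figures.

Isothermal process: W = nRT ln(V₂/V₁) = nRT ln(P₁/P₂).
W = (2.92)(8.314)(323) × ln(232/694)
  = 7841 × ln(0.3343) = 7841 × -1.096
W_by_gas = -8592 J.

W ≈ -8590 J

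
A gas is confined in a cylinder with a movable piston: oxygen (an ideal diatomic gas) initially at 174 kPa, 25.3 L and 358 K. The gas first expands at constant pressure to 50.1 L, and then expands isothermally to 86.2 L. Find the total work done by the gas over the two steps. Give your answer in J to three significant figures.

Step 1 (isobaric): W = PΔV = (174 kPa)(50.1 − 25.3 L) = 4315 J.
After step 1: P = 174 kPa, V = 50.1 L, T = 708.9 K.
Step 2 (isothermal): W = P₁V₁ ln(V₂/V₁) = (8717) ln(86.2/50.1) = 4730 J.
W_total = 4315 + 4730 = 9046 J.

W_total ≈ 9050 J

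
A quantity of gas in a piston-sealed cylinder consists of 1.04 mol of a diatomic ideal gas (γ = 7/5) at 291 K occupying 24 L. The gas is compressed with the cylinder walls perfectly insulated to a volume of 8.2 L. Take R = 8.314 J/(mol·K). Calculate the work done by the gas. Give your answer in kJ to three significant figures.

W ≈ -3.38 kJ

Adiabatic: TV^(γ−1) = const with γ = 7/5.
T₂ = T₁ (V₁/V₂)^(γ−1) = 291 × (24/8.2)^0.4 = 291 × 1.537 = 447.1 K.
W_by = nCᵥ(T₁ − T₂) = (1.04)(20.79)(291 − 447.1) = -3375 J.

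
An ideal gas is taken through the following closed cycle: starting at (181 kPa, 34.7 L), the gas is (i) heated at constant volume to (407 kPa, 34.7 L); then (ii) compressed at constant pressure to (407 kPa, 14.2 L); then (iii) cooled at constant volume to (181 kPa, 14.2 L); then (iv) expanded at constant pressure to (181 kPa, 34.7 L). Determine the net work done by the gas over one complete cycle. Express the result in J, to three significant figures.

W_net ≈ -4630 J

Constant-volume legs do no work.
W(ii) = (407)(14.2 − 34.7) = -8344 J; W(iv) = (181)(34.7 − 14.2) = 3711 J.
W_net = -8344 + 3711 = -4633 J (the counter-clockwise enclosed area).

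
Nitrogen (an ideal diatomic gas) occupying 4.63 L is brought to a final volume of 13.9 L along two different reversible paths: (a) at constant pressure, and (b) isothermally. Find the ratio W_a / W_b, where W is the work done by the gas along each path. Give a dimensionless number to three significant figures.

Path (a) isobaric: W = P₁(V₂ − V₁) → W_a/(P₁V₁) = 2.002.
Path (b) isothermal: W = P₁V₁ ln(V₂/V₁) → W_b/(P₁V₁) = 1.099.
W_a / W_b = 2.002 / 1.099 = 1.821.

W_a / W_b ≈ 1.82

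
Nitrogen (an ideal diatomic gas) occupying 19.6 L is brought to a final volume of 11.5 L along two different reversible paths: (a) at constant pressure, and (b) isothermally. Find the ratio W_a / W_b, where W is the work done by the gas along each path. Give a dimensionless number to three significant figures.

Path (a) isobaric: W = P₁(V₂ − V₁) → W_a/(P₁V₁) = -0.4133.
Path (b) isothermal: W = P₁V₁ ln(V₂/V₁) → W_b/(P₁V₁) = -0.5332.
W_a / W_b = -0.4133 / -0.5332 = 0.7751.

W_a / W_b ≈ 0.775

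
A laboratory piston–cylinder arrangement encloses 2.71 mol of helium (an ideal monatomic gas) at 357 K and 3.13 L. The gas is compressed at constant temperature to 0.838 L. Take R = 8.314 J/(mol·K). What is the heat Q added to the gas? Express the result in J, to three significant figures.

Isothermal ⇒ ΔU = 0, so Q = W = nRT ln(V₂/V₁).
Q = (2.71)(8.314)(357) ln(0.838/3.13) = 8044 × -1.318 = -10600 J.

Q ≈ -10600 J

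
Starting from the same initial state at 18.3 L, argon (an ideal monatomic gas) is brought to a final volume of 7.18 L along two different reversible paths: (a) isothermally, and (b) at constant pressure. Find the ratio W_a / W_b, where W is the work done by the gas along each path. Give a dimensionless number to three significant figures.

W_a / W_b ≈ 1.54

Path (a) isothermal: W = P₁V₁ ln(V₂/V₁) → W_a/(P₁V₁) = -0.9356.
Path (b) isobaric: W = P₁(V₂ − V₁) → W_b/(P₁V₁) = -0.6077.
W_a / W_b = -0.9356 / -0.6077 = 1.54.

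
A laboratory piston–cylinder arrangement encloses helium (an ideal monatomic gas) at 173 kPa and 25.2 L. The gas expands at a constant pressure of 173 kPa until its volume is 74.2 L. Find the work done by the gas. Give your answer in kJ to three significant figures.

W ≈ 8.48 kJ

Isobaric: W = P ΔV.
W = (173 kPa)(74.2 − 25.2 L) = (173)(49) = 8477 J.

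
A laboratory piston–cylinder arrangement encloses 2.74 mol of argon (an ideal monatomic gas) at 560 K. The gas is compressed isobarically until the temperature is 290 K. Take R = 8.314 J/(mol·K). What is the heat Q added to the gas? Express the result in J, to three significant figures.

Q ≈ -15400 J

Isobaric: W = nRΔT = (2.74)(8.314)(-270) = -6151 J.
ΔU = nCᵥΔT with Cᵥ = 3R/2: ΔU = (2.74)(12.47)(-270) = -9226 J.
Q = ΔU + W = -9226 − 6151 = -15377 J.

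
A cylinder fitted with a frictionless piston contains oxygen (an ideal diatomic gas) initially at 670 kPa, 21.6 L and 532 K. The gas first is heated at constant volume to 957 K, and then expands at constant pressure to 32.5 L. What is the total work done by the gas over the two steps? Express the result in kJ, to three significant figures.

Step 1 (isochoric): W = 0 (constant volume).
After step 1: P = 1205 kPa (V unchanged).
Step 2 (isobaric): W = PΔV = (1205 kPa)(32.5 − 21.6 L) = 13137 J.
W_total = 0 + 13137 = 13137 J.

W_total ≈ 13.1 kJ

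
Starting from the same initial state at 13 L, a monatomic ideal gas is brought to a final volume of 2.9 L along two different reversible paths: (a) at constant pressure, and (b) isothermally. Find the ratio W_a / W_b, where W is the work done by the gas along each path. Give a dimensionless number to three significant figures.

Path (a) isobaric: W = P₁(V₂ − V₁) → W_a/(P₁V₁) = -0.7769.
Path (b) isothermal: W = P₁V₁ ln(V₂/V₁) → W_b/(P₁V₁) = -1.5.
W_a / W_b = -0.7769 / -1.5 = 0.5179.

W_a / W_b ≈ 0.518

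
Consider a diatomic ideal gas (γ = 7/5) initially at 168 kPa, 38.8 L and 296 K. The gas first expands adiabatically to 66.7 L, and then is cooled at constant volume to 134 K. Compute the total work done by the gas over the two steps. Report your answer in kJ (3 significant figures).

Step 1 (adiabatic): W = (P₁V₁ − P₂V₂)/(γ−1) = (6518 − 5248)/0.4 = 3175 J.
Step 2 (isochoric): W = 0 (constant volume).
W_total = 3175 + 0 = 3175 J.

W_total ≈ 3.18 kJ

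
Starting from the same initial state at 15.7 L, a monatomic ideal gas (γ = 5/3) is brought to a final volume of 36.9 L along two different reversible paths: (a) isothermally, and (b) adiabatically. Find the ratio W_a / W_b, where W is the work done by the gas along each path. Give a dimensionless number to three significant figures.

Path (a) isothermal: W = P₁V₁ ln(V₂/V₁) → W_a/(P₁V₁) = 0.8546.
Path (b) adiabatic: W = P₁V₁(1 − (V₁/V₂)^(γ−1))/(γ−1) → W_b/(P₁V₁) = 0.6515.
W_a / W_b = 0.8546 / 0.6515 = 1.312.

W_a / W_b ≈ 1.31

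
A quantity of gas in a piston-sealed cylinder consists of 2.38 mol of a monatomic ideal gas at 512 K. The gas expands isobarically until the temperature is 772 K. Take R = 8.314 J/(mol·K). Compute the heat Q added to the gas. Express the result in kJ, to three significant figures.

Isobaric: W = nRΔT = (2.38)(8.314)(260) = 5145 J.
ΔU = nCᵥΔT with Cᵥ = 3R/2: ΔU = (2.38)(12.47)(260) = 7717 J.
Q = ΔU + W = 7717 + 5145 = 12862 J.

Q ≈ 12.9 kJ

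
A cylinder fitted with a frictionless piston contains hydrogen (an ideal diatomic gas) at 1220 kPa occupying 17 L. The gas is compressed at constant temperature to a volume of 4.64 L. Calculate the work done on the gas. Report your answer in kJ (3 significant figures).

W ≈ 26.9 kJ

Isothermal: W = nRT ln(V₂/V₁) = P₁V₁ ln(V₂/V₁).
P₁V₁ = (1220 kPa)(17 L) = 20740 J.
W = 20740 × ln(4.64/17) = 20740 × -1.298
W_by_gas = -26931 J; work on gas = −W_by = 26931 J.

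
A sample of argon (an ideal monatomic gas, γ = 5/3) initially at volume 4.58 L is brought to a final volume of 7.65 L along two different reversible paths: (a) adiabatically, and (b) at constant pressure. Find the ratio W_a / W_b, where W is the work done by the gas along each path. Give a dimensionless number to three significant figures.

W_a / W_b ≈ 0.648

Path (a) adiabatic: W = P₁V₁(1 − (V₁/V₂)^(γ−1))/(γ−1) → W_a/(P₁V₁) = 0.4345.
Path (b) isobaric: W = P₁(V₂ − V₁) → W_b/(P₁V₁) = 0.6703.
W_a / W_b = 0.4345 / 0.6703 = 0.6482.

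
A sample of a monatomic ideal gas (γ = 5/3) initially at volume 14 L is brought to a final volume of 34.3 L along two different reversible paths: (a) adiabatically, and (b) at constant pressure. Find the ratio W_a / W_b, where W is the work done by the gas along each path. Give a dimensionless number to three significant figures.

Path (a) adiabatic: W = P₁V₁(1 − (V₁/V₂)^(γ−1))/(γ−1) → W_a/(P₁V₁) = 0.6746.
Path (b) isobaric: W = P₁(V₂ − V₁) → W_b/(P₁V₁) = 1.45.
W_a / W_b = 0.6746 / 1.45 = 0.4653.

W_a / W_b ≈ 0.465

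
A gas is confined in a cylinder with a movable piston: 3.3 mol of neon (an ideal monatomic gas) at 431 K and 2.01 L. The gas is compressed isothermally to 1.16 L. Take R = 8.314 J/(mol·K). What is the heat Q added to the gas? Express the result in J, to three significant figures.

Isothermal ⇒ ΔU = 0, so Q = W = nRT ln(V₂/V₁).
Q = (3.3)(8.314)(431) ln(1.16/2.01) = 11825 × -0.5497 = -6500 J.

Q ≈ -6500 J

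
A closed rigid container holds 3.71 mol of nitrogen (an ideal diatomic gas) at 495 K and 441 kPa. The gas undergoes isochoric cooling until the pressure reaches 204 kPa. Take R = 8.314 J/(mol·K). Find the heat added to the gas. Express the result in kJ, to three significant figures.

Q ≈ -20.5 kJ

Constant volume ⇒ W = 0, so Q = ΔU = nCᵥΔT with Cᵥ = 5R/2 = 20.79 J/(mol·K).
At constant V, T₂/T₁ = P₂/P₁ ⇒ ΔT = T₁(P₂/P₁ − 1) = 495·(204/441 − 1) = -266 K.
ΔU = (3.71)(20.79)(-266) = -20513 J.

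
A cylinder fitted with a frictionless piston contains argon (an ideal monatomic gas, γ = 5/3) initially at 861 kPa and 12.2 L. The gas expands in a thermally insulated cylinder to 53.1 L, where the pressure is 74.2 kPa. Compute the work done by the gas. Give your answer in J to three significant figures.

Adiabatic: W = (P₁V₁ − P₂V₂)/(γ − 1) with γ = 5/3.
P₁V₁ = 10504 J, P₂V₂ = 3940 J.
W = (10504 − 3940) / 0.6667 = 9846 J.

W ≈ 9850 J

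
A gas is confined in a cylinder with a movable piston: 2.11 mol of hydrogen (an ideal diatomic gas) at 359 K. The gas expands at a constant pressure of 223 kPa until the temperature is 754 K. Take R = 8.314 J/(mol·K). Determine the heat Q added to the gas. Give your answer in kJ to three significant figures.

Q ≈ 24.3 kJ

Isobaric: W = nRΔT = (2.11)(8.314)(395) = 6929 J.
ΔU = nCᵥΔT with Cᵥ = 5R/2: ΔU = (2.11)(20.79)(395) = 17323 J.
Q = ΔU + W = 17323 + 6929 = 24253 J.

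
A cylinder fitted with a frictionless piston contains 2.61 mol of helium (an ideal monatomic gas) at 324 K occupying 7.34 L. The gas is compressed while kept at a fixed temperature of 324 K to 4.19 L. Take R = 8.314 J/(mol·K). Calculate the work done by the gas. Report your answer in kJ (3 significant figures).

W ≈ -3.94 kJ

Isothermal: W = nRT ln(V₂/V₁).
W = (2.61)(8.314)(324) × ln(4.19/7.34)
  = 7031 × -0.5606
W_by_gas = -3942 J.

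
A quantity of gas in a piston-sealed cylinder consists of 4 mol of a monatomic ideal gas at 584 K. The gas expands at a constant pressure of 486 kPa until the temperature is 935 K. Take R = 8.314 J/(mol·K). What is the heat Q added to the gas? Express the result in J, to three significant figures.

Q ≈ 29200 J

Isobaric: W = nRΔT = (4)(8.314)(351) = 11673 J.
ΔU = nCᵥΔT with Cᵥ = 3R/2: ΔU = (4)(12.47)(351) = 17509 J.
Q = ΔU + W = 17509 + 11673 = 29182 J.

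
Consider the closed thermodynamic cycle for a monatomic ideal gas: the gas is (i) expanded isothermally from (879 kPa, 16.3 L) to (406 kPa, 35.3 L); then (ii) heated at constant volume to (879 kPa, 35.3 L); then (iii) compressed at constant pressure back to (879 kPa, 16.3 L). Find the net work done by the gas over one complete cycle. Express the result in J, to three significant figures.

W_net ≈ -5630 J

Leg (i): W = PᵢVᵢ ln(V_f/Vᵢ) = (14328) ln(35.3/16.3) = 11071 J.
Leg (ii): W = 0.
Leg (iii): W = PΔV = (879)(16.3 − 35.3) = -16701 J.
W_net = 11071 − 16701 = -5630 J.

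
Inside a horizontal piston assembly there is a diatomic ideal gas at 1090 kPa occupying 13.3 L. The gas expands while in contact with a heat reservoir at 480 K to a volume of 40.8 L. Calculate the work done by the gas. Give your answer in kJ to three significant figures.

Isothermal: W = nRT ln(V₂/V₁) = P₁V₁ ln(V₂/V₁).
P₁V₁ = (1090 kPa)(13.3 L) = 14497 J.
W = 14497 × ln(40.8/13.3) = 14497 × 1.121
W_by_gas = 16250 J.

W ≈ 16.2 kJ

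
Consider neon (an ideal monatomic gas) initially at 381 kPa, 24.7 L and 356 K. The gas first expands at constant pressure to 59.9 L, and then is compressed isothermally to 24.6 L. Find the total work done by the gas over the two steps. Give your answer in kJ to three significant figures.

W_total ≈ -6.90 kJ

Step 1 (isobaric): W = PΔV = (381 kPa)(59.9 − 24.7 L) = 13411 J.
After step 1: P = 381 kPa, V = 59.9 L, T = 863.3 K.
Step 2 (isothermal): W = P₁V₁ ln(V₂/V₁) = (22822) ln(24.6/59.9) = -20310 J.
W_total = 13411 − 20310 = -6899 J.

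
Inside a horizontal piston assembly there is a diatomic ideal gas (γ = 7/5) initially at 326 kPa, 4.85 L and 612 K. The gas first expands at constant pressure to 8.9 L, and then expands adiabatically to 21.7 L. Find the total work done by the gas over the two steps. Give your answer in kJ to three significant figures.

Step 1 (isobaric): W = PΔV = (326 kPa)(8.9 − 4.85 L) = 1320 J.
After step 1: P = 326 kPa, V = 8.9 L, T = 1123 K.
Step 2 (adiabatic): W = (P₁V₁ − P₂V₂)/(γ−1) = (2901 − 2031)/0.4 = 2175 J.
W_total = 1320 + 2175 = 3495 J.

W_total ≈ 3.50 kJ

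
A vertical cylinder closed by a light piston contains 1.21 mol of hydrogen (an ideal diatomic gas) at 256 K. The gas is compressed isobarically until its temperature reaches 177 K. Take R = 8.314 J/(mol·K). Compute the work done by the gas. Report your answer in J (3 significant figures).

Isobaric: W = P ΔV = nR ΔT.
W = (1.21)(8.314)(177 − 256) = -794.7 J.

W ≈ -795 J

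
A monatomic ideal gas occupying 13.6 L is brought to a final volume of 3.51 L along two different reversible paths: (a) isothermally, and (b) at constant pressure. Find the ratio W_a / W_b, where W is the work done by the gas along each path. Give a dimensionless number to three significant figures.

W_a / W_b ≈ 1.83

Path (a) isothermal: W = P₁V₁ ln(V₂/V₁) → W_a/(P₁V₁) = -1.354.
Path (b) isobaric: W = P₁(V₂ − V₁) → W_b/(P₁V₁) = -0.7419.
W_a / W_b = -1.354 / -0.7419 = 1.826.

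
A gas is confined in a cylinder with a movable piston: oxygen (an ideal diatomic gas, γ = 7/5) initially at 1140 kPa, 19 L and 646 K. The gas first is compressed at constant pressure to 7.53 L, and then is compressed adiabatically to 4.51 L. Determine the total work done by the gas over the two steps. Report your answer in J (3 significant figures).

W_total ≈ -18000 J

Step 1 (isobaric): W = PΔV = (1140 kPa)(7.53 − 19 L) = -13076 J.
After step 1: P = 1140 kPa, V = 7.53 L, T = 256 K.
Step 2 (adiabatic): W = (P₁V₁ − P₂V₂)/(γ−1) = (8584 − 10538)/0.4 = -4884 J.
W_total = -13076 − 4884 = -17960 J.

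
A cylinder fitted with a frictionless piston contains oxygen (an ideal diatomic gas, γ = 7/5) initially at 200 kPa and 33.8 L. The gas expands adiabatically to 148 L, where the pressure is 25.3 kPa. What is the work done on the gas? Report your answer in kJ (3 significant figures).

Adiabatic: W = (P₁V₁ − P₂V₂)/(γ − 1) with γ = 7/5.
P₁V₁ = 6760 J, P₂V₂ = 3744 J.
W = (6760 − 3744) / 0.4 = 7539 J.
Work on gas = −W_by = -7539 J.

W ≈ -7.54 kJ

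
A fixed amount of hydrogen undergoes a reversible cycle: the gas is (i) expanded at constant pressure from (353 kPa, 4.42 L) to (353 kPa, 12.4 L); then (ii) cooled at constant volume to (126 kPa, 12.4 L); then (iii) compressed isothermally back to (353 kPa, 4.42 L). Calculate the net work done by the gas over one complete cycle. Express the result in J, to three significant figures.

Leg (i): W = PΔV = (353)(12.4 − 4.42) = 2817 J.
Leg (ii): W = 0.
Leg (iii): W = PᵢVᵢ ln(V_f/Vᵢ) = (1562) ln(4.42/12.4) = -1612 J.
W_net = 2817 − 1612 = 1205 J.

W_net ≈ 1210 J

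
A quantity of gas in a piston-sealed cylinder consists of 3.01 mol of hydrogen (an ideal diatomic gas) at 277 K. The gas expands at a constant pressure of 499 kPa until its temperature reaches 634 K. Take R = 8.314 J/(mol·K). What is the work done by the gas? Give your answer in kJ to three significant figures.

Isobaric: W = P ΔV = nR ΔT.
W = (3.01)(8.314)(634 − 277) = 8934 J.

W ≈ 8.93 kJ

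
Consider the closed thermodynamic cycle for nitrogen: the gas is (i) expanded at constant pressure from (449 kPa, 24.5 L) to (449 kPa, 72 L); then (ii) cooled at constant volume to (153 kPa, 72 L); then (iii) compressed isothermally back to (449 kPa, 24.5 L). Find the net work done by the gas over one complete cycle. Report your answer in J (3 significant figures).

Leg (i): W = PΔV = (449)(72 − 24.5) = 21328 J.
Leg (ii): W = 0.
Leg (iii): W = PᵢVᵢ ln(V_f/Vᵢ) = (11016) ln(24.5/72) = -11875 J.
W_net = 21328 − 11875 = 9452 J.

W_net ≈ 9450 J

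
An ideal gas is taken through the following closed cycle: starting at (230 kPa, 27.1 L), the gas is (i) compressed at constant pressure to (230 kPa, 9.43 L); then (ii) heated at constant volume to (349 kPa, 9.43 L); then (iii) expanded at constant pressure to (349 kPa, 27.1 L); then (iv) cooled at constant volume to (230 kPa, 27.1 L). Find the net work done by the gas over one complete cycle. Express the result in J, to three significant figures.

W_net ≈ 2100 J

Constant-volume legs do no work.
W(i) = (230)(9.43 − 27.1) = -4064 J; W(iii) = (349)(27.1 − 9.43) = 6167 J.
W_net = -4064 + 6167 = 2103 J (the clockwise enclosed area).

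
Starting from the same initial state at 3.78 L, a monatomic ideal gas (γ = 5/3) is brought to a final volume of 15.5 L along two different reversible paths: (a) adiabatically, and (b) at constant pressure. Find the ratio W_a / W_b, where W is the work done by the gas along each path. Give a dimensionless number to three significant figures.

W_a / W_b ≈ 0.295

Path (a) adiabatic: W = P₁V₁(1 − (V₁/V₂)^(γ−1))/(γ−1) → W_a/(P₁V₁) = 0.9145.
Path (b) isobaric: W = P₁(V₂ − V₁) → W_b/(P₁V₁) = 3.101.
W_a / W_b = 0.9145 / 3.101 = 0.2949.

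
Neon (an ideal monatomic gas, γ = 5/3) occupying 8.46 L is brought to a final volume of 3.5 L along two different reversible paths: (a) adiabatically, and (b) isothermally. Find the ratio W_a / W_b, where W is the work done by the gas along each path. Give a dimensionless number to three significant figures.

W_a / W_b ≈ 1.36

Path (a) adiabatic: W = P₁V₁(1 − (V₁/V₂)^(γ−1))/(γ−1) → W_a/(P₁V₁) = -1.202.
Path (b) isothermal: W = P₁V₁ ln(V₂/V₁) → W_b/(P₁V₁) = -0.8826.
W_a / W_b = -1.202 / -0.8826 = 1.361.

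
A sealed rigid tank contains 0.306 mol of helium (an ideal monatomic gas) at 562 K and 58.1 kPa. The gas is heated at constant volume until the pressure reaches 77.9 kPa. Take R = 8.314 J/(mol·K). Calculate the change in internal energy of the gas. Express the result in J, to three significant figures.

Constant volume ⇒ W = 0, so Q = ΔU = nCᵥΔT with Cᵥ = 3R/2 = 12.47 J/(mol·K).
At constant V, T₂/T₁ = P₂/P₁ ⇒ ΔT = T₁(P₂/P₁ − 1) = 562·(77.9/58.1 − 1) = 191.5 K.
ΔU = (0.306)(12.47)(191.5) = 730.9 J.

ΔU ≈ 731 J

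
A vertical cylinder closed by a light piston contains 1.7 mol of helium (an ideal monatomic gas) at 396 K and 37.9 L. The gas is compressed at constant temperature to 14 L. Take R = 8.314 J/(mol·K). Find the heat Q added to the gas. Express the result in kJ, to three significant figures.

Q ≈ -5.57 kJ

Isothermal ⇒ ΔU = 0, so Q = W = nRT ln(V₂/V₁).
Q = (1.7)(8.314)(396) ln(14/37.9) = 5597 × -0.9959 = -5574 J.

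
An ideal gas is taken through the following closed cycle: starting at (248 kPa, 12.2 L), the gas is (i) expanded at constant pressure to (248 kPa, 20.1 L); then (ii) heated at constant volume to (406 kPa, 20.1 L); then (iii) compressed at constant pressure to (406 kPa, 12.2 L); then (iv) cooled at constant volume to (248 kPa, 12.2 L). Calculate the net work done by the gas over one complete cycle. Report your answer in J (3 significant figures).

W_net ≈ -1250 J

Constant-volume legs do no work.
W(i) = (248)(20.1 − 12.2) = 1959 J; W(iii) = (406)(12.2 − 20.1) = -3207 J.
W_net = 1959 − 3207 = -1248 J (the counter-clockwise enclosed area).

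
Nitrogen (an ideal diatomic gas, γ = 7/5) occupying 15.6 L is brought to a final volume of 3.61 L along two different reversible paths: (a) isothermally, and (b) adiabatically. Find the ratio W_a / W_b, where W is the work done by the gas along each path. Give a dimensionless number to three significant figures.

Path (a) isothermal: W = P₁V₁ ln(V₂/V₁) → W_a/(P₁V₁) = -1.464.
Path (b) adiabatic: W = P₁V₁(1 − (V₁/V₂)^(γ−1))/(γ−1) → W_b/(P₁V₁) = -1.989.
W_a / W_b = -1.464 / -1.989 = 0.7357.

W_a / W_b ≈ 0.736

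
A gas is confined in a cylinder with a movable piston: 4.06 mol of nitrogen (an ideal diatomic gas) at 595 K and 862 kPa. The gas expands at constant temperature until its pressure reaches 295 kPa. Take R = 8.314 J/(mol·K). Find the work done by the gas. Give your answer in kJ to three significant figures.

W ≈ 21.5 kJ

Isothermal process: W = nRT ln(V₂/V₁) = nRT ln(P₁/P₂).
W = (4.06)(8.314)(595) × ln(862/295)
  = 20084 × ln(2.922) = 20084 × 1.072
W_by_gas = 21536 J.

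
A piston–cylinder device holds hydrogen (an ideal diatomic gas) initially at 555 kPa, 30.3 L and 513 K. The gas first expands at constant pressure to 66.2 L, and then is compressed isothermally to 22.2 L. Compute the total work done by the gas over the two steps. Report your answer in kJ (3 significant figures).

W_total ≈ -20.2 kJ

Step 1 (isobaric): W = PΔV = (555 kPa)(66.2 − 30.3 L) = 19925 J.
After step 1: P = 555 kPa, V = 66.2 L, T = 1121 K.
Step 2 (isothermal): W = P₁V₁ ln(V₂/V₁) = (36741) ln(22.2/66.2) = -40143 J.
W_total = 19925 − 40143 = -20218 J.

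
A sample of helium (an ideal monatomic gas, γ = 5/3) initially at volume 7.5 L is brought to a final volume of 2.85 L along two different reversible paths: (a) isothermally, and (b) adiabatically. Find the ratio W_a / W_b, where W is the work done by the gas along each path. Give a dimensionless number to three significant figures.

Path (a) isothermal: W = P₁V₁ ln(V₂/V₁) → W_a/(P₁V₁) = -0.9676.
Path (b) adiabatic: W = P₁V₁(1 − (V₁/V₂)^(γ−1))/(γ−1) → W_b/(P₁V₁) = -1.359.
W_a / W_b = -0.9676 / -1.359 = 0.7119.

W_a / W_b ≈ 0.712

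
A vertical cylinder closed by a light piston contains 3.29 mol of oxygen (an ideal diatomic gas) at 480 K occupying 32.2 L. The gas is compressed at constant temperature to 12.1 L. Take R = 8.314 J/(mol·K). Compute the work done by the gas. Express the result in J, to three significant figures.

W ≈ -12900 J

Isothermal: W = nRT ln(V₂/V₁).
W = (3.29)(8.314)(480) × ln(12.1/32.2)
  = 13129 × -0.9788
W_by_gas = -12851 J.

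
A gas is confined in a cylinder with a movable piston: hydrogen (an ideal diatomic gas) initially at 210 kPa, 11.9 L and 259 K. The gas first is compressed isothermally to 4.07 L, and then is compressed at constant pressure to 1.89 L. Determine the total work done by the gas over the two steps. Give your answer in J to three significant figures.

W_total ≈ -4020 J

Step 1 (isothermal): W = P₁V₁ ln(V₂/V₁) = (2499) ln(4.07/11.9) = -2681 J.
After step 1: P = 614 kPa, V = 4.07 L, T = 259 K.
Step 2 (isobaric): W = PΔV = (614 kPa)(1.89 − 4.07 L) = -1339 J.
W_total = -2681 − 1339 = -4020 J.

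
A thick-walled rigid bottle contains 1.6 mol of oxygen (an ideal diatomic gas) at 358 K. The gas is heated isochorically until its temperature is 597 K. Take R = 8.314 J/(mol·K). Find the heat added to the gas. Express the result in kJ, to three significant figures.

Constant volume ⇒ W = 0, so Q = ΔU = nCᵥΔT with Cᵥ = 5R/2 = 20.79 J/(mol·K).
ΔU = (1.6)(20.79)(597 − 358) = 7948 J.

Q ≈ 7.95 kJ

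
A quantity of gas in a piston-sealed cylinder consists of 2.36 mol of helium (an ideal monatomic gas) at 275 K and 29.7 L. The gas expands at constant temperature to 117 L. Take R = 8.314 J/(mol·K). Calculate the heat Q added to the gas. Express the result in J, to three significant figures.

Isothermal ⇒ ΔU = 0, so Q = W = nRT ln(V₂/V₁).
Q = (2.36)(8.314)(275) ln(117/29.7) = 5396 × 1.371 = 7398 J.

Q ≈ 7400 J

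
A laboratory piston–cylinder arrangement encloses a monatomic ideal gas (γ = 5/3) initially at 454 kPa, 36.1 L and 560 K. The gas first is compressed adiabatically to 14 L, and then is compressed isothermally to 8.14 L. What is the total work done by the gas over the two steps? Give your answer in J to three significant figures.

W_total ≈ -38400 J

Step 1 (adiabatic): W = (P₁V₁ − P₂V₂)/(γ−1) = (16389 − 30819)/0.667 = -21644 J.
After step 1: P = 2201 kPa, V = 14 L, T = 1053 K.
Step 2 (isothermal): W = P₁V₁ ln(V₂/V₁) = (30819) ln(8.14/14) = -16712 J.
W_total = -21644 − 16712 = -38356 J.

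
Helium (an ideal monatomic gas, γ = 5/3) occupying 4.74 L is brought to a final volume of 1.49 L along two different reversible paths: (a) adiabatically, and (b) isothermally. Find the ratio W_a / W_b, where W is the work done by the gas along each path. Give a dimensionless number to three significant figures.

W_a / W_b ≈ 1.51

Path (a) adiabatic: W = P₁V₁(1 − (V₁/V₂)^(γ−1))/(γ−1) → W_a/(P₁V₁) = -1.745.
Path (b) isothermal: W = P₁V₁ ln(V₂/V₁) → W_b/(P₁V₁) = -1.157.
W_a / W_b = -1.745 / -1.157 = 1.507.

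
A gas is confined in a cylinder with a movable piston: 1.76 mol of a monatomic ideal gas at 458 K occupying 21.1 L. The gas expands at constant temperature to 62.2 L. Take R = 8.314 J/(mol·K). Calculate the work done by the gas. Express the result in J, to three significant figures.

W ≈ 7250 J

Isothermal: W = nRT ln(V₂/V₁).
W = (1.76)(8.314)(458) × ln(62.2/21.1)
  = 6702 × 1.081
W_by_gas = 7245 J.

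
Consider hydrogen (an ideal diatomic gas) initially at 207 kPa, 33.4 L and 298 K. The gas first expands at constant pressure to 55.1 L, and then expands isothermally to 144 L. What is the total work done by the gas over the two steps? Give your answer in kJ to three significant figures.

W_total ≈ 15.4 kJ

Step 1 (isobaric): W = PΔV = (207 kPa)(55.1 − 33.4 L) = 4492 J.
After step 1: P = 207 kPa, V = 55.1 L, T = 491.6 K.
Step 2 (isothermal): W = P₁V₁ ln(V₂/V₁) = (11406) ln(144/55.1) = 10957 J.
W_total = 4492 + 10957 = 15449 J.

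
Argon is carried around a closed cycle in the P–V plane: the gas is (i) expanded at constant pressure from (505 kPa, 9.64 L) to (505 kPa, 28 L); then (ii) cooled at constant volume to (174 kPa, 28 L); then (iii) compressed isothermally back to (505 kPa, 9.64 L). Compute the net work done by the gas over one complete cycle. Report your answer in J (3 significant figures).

W_net ≈ 4080 J

Leg (i): W = PΔV = (505)(28 − 9.64) = 9272 J.
Leg (ii): W = 0.
Leg (iii): W = PᵢVᵢ ln(V_f/Vᵢ) = (4872) ln(9.64/28) = -5195 J.
W_net = 9272 − 5195 = 4077 J.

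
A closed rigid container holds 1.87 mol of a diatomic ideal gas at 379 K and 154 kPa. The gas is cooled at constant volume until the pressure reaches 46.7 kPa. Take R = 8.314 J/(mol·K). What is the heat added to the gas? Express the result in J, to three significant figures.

Constant volume ⇒ W = 0, so Q = ΔU = nCᵥΔT with Cᵥ = 5R/2 = 20.79 J/(mol·K).
At constant V, T₂/T₁ = P₂/P₁ ⇒ ΔT = T₁(P₂/P₁ − 1) = 379·(46.7/154 − 1) = -264.1 K.
ΔU = (1.87)(20.79)(-264.1) = -10264 J.

Q ≈ -10300 J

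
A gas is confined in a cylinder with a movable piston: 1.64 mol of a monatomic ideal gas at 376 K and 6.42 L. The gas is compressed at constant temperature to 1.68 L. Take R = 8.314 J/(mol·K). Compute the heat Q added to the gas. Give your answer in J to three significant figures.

Isothermal ⇒ ΔU = 0, so Q = W = nRT ln(V₂/V₁).
Q = (1.64)(8.314)(376) ln(1.68/6.42) = 5127 × -1.341 = -6873 J.

Q ≈ -6870 J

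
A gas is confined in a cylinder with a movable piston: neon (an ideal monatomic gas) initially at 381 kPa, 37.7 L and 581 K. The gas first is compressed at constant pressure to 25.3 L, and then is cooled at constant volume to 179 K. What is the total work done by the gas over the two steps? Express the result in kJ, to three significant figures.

W_total ≈ -4.72 kJ

Step 1 (isobaric): W = PΔV = (381 kPa)(25.3 − 37.7 L) = -4724 J.
Step 2 (isochoric): W = 0 (constant volume).
W_total = -4724 + 0 = -4724 J.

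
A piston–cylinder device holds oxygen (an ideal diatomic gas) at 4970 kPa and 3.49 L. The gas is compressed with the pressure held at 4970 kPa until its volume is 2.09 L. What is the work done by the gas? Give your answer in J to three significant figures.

W ≈ -6960 J

Isobaric: W = P ΔV.
W = (4970 kPa)(2.09 − 3.49 L) = (4970)(-1.4) = -6958 J.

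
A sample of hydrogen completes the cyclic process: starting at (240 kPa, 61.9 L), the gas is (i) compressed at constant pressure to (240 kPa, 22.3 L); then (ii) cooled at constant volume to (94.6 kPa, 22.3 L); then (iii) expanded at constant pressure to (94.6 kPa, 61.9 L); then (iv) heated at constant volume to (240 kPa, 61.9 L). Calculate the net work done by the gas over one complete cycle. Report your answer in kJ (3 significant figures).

W_net ≈ -5.76 kJ

Constant-volume legs do no work.
W(i) = (240)(22.3 − 61.9) = -9504 J; W(iii) = (94.6)(61.9 − 22.3) = 3746 J.
W_net = -9504 + 3746 = -5758 J (the counter-clockwise enclosed area).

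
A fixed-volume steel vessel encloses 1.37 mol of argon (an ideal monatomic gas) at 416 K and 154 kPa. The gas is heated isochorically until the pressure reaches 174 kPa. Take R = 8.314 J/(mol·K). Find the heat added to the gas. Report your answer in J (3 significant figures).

Constant volume ⇒ W = 0, so Q = ΔU = nCᵥΔT with Cᵥ = 3R/2 = 12.47 J/(mol·K).
At constant V, T₂/T₁ = P₂/P₁ ⇒ ΔT = T₁(P₂/P₁ − 1) = 416·(174/154 − 1) = 54.03 K.
ΔU = (1.37)(12.47)(54.03) = 923 J.

Q ≈ 923 J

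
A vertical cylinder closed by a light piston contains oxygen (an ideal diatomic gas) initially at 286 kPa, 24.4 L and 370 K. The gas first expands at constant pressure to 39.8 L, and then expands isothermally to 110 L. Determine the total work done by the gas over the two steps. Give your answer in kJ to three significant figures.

Step 1 (isobaric): W = PΔV = (286 kPa)(39.8 − 24.4 L) = 4404 J.
After step 1: P = 286 kPa, V = 39.8 L, T = 603.5 K.
Step 2 (isothermal): W = P₁V₁ ln(V₂/V₁) = (11383) ln(110/39.8) = 11572 J.
W_total = 4404 + 11572 = 15976 J.

W_total ≈ 16.0 kJ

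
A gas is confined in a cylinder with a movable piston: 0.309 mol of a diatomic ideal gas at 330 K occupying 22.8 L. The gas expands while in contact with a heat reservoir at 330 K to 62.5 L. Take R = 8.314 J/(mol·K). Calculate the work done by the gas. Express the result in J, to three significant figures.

W ≈ 855 J

Isothermal: W = nRT ln(V₂/V₁).
W = (0.309)(8.314)(330) × ln(62.5/22.8)
  = 847.8 × 1.008
W_by_gas = 854.9 J.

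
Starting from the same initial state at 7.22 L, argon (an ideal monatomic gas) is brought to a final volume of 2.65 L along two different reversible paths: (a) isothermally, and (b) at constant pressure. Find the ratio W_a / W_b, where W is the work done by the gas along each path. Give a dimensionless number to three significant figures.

W_a / W_b ≈ 1.58

Path (a) isothermal: W = P₁V₁ ln(V₂/V₁) → W_a/(P₁V₁) = -1.002.
Path (b) isobaric: W = P₁(V₂ − V₁) → W_b/(P₁V₁) = -0.633.
W_a / W_b = -1.002 / -0.633 = 1.583.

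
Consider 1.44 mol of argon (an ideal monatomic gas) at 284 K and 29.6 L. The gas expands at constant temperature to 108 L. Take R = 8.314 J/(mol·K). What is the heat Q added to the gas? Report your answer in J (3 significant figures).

Q ≈ 4400 J

Isothermal ⇒ ΔU = 0, so Q = W = nRT ln(V₂/V₁).
Q = (1.44)(8.314)(284) ln(108/29.6) = 3400 × 1.294 = 4401 J.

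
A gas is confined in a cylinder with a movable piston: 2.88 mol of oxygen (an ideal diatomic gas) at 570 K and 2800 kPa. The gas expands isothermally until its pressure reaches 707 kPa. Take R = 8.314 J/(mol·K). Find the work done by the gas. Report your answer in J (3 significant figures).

W ≈ 18800 J

Isothermal process: W = nRT ln(V₂/V₁) = nRT ln(P₁/P₂).
W = (2.88)(8.314)(570) × ln(2800/707)
  = 13648 × ln(3.96) = 13648 × 1.376
W_by_gas = 18785 J.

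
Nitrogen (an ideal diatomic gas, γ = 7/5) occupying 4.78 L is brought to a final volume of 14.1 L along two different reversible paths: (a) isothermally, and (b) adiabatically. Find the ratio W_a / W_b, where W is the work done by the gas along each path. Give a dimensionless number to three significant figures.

W_a / W_b ≈ 1.23

Path (a) isothermal: W = P₁V₁ ln(V₂/V₁) → W_a/(P₁V₁) = 1.082.
Path (b) adiabatic: W = P₁V₁(1 − (V₁/V₂)^(γ−1))/(γ−1) → W_b/(P₁V₁) = 0.8781.
W_a / W_b = 1.082 / 0.8781 = 1.232.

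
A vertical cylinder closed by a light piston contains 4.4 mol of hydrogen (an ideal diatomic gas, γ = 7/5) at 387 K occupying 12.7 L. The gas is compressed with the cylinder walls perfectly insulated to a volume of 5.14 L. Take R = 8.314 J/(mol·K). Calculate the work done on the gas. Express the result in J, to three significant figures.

Adiabatic: TV^(γ−1) = const with γ = 7/5.
T₂ = T₁ (V₁/V₂)^(γ−1) = 387 × (12.7/5.14)^0.4 = 387 × 1.436 = 555.7 K.
W_by = nCᵥ(T₁ − T₂) = (4.4)(20.79)(387 − 555.7) = -15429 J.
Work on gas = −W_by = 15429 J.

W ≈ 15400 J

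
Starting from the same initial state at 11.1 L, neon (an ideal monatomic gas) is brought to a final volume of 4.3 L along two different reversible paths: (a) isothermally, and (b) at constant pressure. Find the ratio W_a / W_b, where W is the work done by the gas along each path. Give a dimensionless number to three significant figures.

Path (a) isothermal: W = P₁V₁ ln(V₂/V₁) → W_a/(P₁V₁) = -0.9483.
Path (b) isobaric: W = P₁(V₂ − V₁) → W_b/(P₁V₁) = -0.6126.
W_a / W_b = -0.9483 / -0.6126 = 1.548.

W_a / W_b ≈ 1.55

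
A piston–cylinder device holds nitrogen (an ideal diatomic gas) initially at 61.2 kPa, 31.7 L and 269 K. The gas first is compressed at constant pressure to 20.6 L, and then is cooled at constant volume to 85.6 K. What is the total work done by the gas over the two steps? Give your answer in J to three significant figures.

Step 1 (isobaric): W = PΔV = (61.2 kPa)(20.6 − 31.7 L) = -679.3 J.
Step 2 (isochoric): W = 0 (constant volume).
W_total = -679.3 + 0 = -679.3 J.

W_total ≈ -679 J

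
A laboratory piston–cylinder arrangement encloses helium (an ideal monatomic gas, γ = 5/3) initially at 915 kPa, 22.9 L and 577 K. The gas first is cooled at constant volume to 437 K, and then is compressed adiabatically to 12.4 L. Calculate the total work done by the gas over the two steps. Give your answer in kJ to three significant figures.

Step 1 (isochoric): W = 0 (constant volume).
After step 1: P = 693 kPa (V unchanged).
Step 2 (adiabatic): W = (P₁V₁ − P₂V₂)/(γ−1) = (15869 − 23888)/0.667 = -12027 J.
W_total = 0 − 12027 = -12027 J.

W_total ≈ -12.0 kJ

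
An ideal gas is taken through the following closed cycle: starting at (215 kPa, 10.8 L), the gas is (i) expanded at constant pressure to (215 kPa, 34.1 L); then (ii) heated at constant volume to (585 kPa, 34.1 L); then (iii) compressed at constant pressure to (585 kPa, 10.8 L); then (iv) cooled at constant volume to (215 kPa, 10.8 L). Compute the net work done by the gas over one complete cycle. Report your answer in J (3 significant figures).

W_net ≈ -8620 J

Constant-volume legs do no work.
W(i) = (215)(34.1 − 10.8) = 5010 J; W(iii) = (585)(10.8 − 34.1) = -13630 J.
W_net = 5010 − 13630 = -8621 J (the counter-clockwise enclosed area).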